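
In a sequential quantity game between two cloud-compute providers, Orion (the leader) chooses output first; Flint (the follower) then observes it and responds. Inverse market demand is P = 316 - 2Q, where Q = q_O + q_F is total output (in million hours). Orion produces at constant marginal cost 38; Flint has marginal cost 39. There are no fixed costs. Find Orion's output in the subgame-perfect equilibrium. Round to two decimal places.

The follower Flint best-responds to any q_O: π_F = (316 - 2Q)q_F - 39q_F.
Follower FOC: 277 - 2q_O - 4q_F = 0, so q_F(q_O) = (277 - 2q_O)/4.
Orion substitutes q_F(q_O) into its own profit: π_O = q_O(316 - 2q_O - (277 - 2q_O)/2) - 38q_O = (355/2 - q_O)q_O - 38q_O.
The leader's first-order condition 279/2 - 2q_O = 0 yields q_O = 279/4.
Then q_F = (277 - 2·(279/4))/4 = 275/8.

69.75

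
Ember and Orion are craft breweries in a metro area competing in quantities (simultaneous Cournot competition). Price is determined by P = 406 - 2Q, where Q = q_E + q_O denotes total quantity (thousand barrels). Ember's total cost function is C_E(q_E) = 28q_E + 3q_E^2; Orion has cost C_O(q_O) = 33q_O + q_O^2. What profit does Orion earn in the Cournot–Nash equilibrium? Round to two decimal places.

Ember's profit: π_E = (406 - 2Q)q_E - (28q_E + 3q_E²). Setting ∂π_E/∂q_E = 0: 378 - 10q_E - 2(q_O) = 0.
Orion's first-order condition: 373 - 6q_O - 2(q_E) = 0.
Best responses: q_E = (378 - 2q_O)/10, q_O = (373 - 2q_E)/6.
Substituting one into the other gives q_E = 761/28 and q_O = 1487/28.
Price P = 406 - 2·(562/7) = 1718/7.
Orion's profit: (1718/7)·(1487/28) - 33·(1487/28) - (1487/28)² = 8461.1059.

8461.11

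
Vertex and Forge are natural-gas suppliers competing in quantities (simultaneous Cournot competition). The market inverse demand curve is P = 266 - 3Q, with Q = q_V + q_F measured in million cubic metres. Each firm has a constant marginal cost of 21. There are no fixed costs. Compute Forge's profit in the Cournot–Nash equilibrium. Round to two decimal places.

A representative firm's profit is π_i = q_i(266 - 3Q) - 21q_i.
Setting ∂π_i/∂q_i = 0 with rivals' quantities fixed: 245 - 6q_i - 3q_j = 0.
By symmetry each firm produces the same amount; substituting q_j = q_i yields q_i = 245/9.
Price P = 266 - 3·(490/9) = 308/3.
Forge's profit: (308/3 - 21)·(245/9) = 2223.1481.

2223.15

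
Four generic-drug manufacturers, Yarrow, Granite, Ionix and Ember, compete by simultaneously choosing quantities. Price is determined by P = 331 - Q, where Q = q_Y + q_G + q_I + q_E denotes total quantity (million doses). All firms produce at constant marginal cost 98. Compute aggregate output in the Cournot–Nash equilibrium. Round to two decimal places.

186.40

Each firm earns π_i = (331 - Q)q_i - 98q_i.
First-order condition (treating rivals' output as given): 233 - 2q_i - Σ_{j≠i} q_j = 0.
By symmetry each firm produces the same amount; substituting Σ_{j≠i} q_j = 3q_i yields q_i = 233/5.
Total output Q = 233/5 + 233/5 + 233/5 + 233/5 = 932/5.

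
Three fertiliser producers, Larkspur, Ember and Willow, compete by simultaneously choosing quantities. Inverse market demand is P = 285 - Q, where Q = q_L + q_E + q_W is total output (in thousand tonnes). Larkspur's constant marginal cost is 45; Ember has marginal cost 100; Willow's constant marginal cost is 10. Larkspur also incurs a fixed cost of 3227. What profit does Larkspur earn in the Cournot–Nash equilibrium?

998

Larkspur's profit: π_L = (285 - Q)q_L - (45q_L). Setting ∂π_L/∂q_L = 0: 240 - 2q_L - (q_E + q_W) = 0.
Ember's profit: π_E = (285 - Q)q_E - (100q_E). Setting ∂π_E/∂q_E = 0: 185 - 2q_E - (q_L + q_W) = 0.
Willow's profit: π_W = (285 - Q)q_W - (10q_W). Setting ∂π_W/∂q_W = 0: 275 - 2q_W - (q_L + q_E) = 0.
Adding the 3 first-order conditions: 700 − 4Q = 0, so Q = 175.
Back-substituting: q_L = (240 − 175) = 65, q_E = (185 − 175) = 10, q_W = (275 − 175) = 100.
Price P = 285 - 175 = 110.
Larkspur's profit: (110 - 45)·65 - 3227 = 998.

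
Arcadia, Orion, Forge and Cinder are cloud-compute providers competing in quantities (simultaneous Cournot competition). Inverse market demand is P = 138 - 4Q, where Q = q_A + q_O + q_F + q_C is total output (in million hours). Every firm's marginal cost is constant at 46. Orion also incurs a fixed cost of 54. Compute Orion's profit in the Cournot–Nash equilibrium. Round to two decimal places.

Each firm earns π_i = (138 - 4Q)q_i - 46q_i.
Setting ∂π_i/∂q_i = 0 with rivals' quantities fixed: 92 - 8q_i - 4·Σ_{j≠i} q_j = 0.
By symmetry each firm produces the same amount; substituting Σ_{j≠i} q_j = 3q_i yields q_i = 92/20 = 23/5.
Price P = 138 - 4·(92/5) = 322/5.
Orion's profit: (322/5 - 46)·(23/5) - 54 = 766/25.

30.64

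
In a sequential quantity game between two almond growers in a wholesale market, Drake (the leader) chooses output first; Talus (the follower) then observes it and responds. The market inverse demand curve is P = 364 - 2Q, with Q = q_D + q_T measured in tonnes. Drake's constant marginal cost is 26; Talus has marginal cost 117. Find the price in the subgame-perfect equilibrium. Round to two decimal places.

Solve by backward induction. Given q_D, the follower Talus maximises π_T = (364 - 2q_D - 2q_T)q_T - 117q_T.
Follower FOC: 247 - 2q_D - 4q_T = 0, so q_T(q_D) = (247 - 2q_D)/4.
The leader anticipates this reaction. Substituting into P = 364 - 2Q gives P = 481/2 - q_D, so π_D = (481/2 - q_D)q_D - 26q_D.
The leader's first-order condition 429/2 - 2q_D = 0 yields q_D = 429/4.
Then q_T = (247 - 2·(429/4))/4 = 65/8.
Total output Q = 923/8, so price P = 364 - 2·(923/8) = 533/4.

133.25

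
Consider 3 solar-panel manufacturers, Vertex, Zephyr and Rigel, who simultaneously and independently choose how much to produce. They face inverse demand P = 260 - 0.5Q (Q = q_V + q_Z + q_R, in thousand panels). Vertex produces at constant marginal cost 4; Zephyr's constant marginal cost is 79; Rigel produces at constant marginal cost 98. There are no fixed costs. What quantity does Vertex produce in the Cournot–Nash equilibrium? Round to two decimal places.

Vertex's profit: π_V = (260 - 0.5Q)q_V - (4q_V). Setting ∂π_V/∂q_V = 0: 256 - q_V - (1/2)(q_Z + q_R) = 0.
Zephyr's profit: π_Z = (260 - 0.5Q)q_Z - (79q_Z). Setting ∂π_Z/∂q_Z = 0: 181 - q_Z - (1/2)(q_V + q_R) = 0.
Rigel's first-order condition: 162 - q_R - (1/2)(q_V + q_Z) = 0.
Summing all 3 equations gives 599 − 2Q = 0, hence Q = 599/2.
Back-substituting: q_V = (256 − 599/4)/(1/2) = 425/2, q_Z = (181 − 599/4)/(1/2) = 125/2, q_R = (162 − 599/4)/(1/2) = 49/2.

212.50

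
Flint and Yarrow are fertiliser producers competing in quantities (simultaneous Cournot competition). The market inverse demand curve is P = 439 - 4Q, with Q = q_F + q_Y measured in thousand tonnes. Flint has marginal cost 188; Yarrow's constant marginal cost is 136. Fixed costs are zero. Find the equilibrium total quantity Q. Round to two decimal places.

Flint's profit: π_F = (439 - 4Q)q_F - (188q_F). Setting ∂π_F/∂q_F = 0: 251 - 8q_F - 4(q_Y) = 0.
Yarrow's first-order condition: 303 - 8q_Y - 4(q_F) = 0.
Best responses: q_F = (251 - 4q_Y)/8, q_Y = (303 - 4q_F)/8.
Solving the pair: q_F = 199/12, q_Y = 355/12.
Total output Q = 199/12 + 355/12 = 277/6.

46.17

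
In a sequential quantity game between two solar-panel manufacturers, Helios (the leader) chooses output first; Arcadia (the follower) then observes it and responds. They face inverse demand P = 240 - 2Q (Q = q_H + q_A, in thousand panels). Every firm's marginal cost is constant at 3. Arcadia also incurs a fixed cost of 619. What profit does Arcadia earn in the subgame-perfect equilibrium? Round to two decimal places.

1136.28

The follower Arcadia best-responds to any q_H: π_A = (240 - 2Q)q_A - 3q_A.
Follower FOC: 237 - 2q_H - 4q_A = 0, so q_A(q_H) = (237 - 2q_H)/4.
Helios substitutes q_A(q_H) into its own profit: π_H = q_H(240 - 2q_H - (237 - 2q_H)/2) - 3q_H = (243/2 - q_H)q_H - 3q_H.
Maximising: ∂π_H/∂q_H = 237/2 - 2q_H = 0, giving q_H = 237/4.
Then q_A = (237 - 2·(237/4))/4 = 237/8.
Price P = 240 - 2·(711/8) = 249/4.
Arcadia's profit: (249/4 - 3)·(237/8) - 619 = 1136.2813.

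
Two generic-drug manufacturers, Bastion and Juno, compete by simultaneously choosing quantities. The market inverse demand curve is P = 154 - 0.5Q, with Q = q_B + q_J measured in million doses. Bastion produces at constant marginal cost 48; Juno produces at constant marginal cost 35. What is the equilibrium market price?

79

Bastion's profit: π_B = (154 - 0.5Q)q_B - (48q_B). Setting ∂π_B/∂q_B = 0: 106 - q_B - (1/2)(q_J) = 0.
Juno's profit: π_J = (154 - 0.5Q)q_J - (35q_J). Setting ∂π_J/∂q_J = 0: 119 - q_J - (1/2)(q_B) = 0.
So q_B = (106 - (1/2)q_J) and q_J = (119 - (1/2)q_B).
Solving the pair: q_B = 62, q_J = 88.
Total output Q = 150, so price P = 154 - (1/2)·150 = 79.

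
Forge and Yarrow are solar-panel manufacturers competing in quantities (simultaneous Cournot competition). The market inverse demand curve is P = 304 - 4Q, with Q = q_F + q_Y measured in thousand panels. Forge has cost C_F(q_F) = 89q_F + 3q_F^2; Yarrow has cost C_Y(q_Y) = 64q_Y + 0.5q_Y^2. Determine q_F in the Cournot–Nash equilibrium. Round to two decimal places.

8.86

Forge's profit: π_F = (304 - 4Q)q_F - (89q_F + 3q_F²). Setting ∂π_F/∂q_F = 0: 215 - 14q_F - 4(q_Y) = 0.
Yarrow's first-order condition: 240 - 9q_Y - 4(q_F) = 0.
Rearranging gives the reaction functions q_F = (215 - 4q_Y)/14 and q_Y = (240 - 4q_F)/9.
Substituting one into the other gives q_F = 195/22 and q_Y = 250/11.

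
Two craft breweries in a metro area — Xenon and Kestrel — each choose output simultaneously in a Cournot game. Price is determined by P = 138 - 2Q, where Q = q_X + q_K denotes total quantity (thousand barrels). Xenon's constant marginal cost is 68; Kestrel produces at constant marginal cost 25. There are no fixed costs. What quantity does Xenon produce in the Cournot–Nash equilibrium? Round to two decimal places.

Xenon's profit: π_X = (138 - 2Q)q_X - (68q_X). Setting ∂π_X/∂q_X = 0: 70 - 4q_X - 2(q_K) = 0.
Kestrel's profit: π_K = (138 - 2Q)q_K - (25q_K). Setting ∂π_K/∂q_K = 0: 113 - 4q_K - 2(q_X) = 0.
So q_X = (70 - 2q_K)/4 and q_K = (113 - 2q_X)/4.
Substituting one into the other gives q_X = 9/2 and q_K = 26.

4.50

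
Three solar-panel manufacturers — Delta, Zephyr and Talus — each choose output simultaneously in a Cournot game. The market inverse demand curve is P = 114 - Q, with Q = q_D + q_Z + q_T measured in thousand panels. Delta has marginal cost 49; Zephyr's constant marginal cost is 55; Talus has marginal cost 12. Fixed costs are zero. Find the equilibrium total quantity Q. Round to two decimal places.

56.50

Delta's profit: π_D = (114 - Q)q_D - (49q_D). Setting ∂π_D/∂q_D = 0: 65 - 2q_D - (q_Z + q_T) = 0.
Zephyr's first-order condition: 59 - 2q_Z - (q_D + q_T) = 0.
Talus's profit: π_T = (114 - Q)q_T - (12q_T). Setting ∂π_T/∂q_T = 0: 102 - 2q_T - (q_D + q_Z) = 0.
Summing all 3 equations gives 226 − 4Q = 0, hence Q = 113/2.
Back-substituting: q_D = (65 − 113/2) = 17/2, q_Z = (59 − 113/2) = 5/2, q_T = (102 − 113/2) = 91/2.
Total output Q = 17/2 + 5/2 + 91/2 = 113/2.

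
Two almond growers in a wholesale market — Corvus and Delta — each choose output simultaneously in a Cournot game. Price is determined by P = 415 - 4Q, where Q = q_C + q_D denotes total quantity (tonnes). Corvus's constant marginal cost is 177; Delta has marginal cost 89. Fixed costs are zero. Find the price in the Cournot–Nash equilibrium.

227

Corvus's profit: π_C = (415 - 4Q)q_C - (177q_C). Setting ∂π_C/∂q_C = 0: 238 - 8q_C - 4(q_D) = 0.
Delta's first-order condition: 326 - 8q_D - 4(q_C) = 0.
Rearranging gives the reaction functions q_C = (238 - 4q_D)/8 and q_D = (326 - 4q_C)/8.
Solving the pair: q_C = 25/2, q_D = 69/2.
Total output Q = 47, so price P = 415 - 4·47 = 227.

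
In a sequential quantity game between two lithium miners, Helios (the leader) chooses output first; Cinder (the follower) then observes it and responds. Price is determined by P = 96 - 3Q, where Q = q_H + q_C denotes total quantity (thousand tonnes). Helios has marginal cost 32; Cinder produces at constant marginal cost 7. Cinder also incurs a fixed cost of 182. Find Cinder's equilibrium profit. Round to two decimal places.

Solve by backward induction. Given q_H, the follower Cinder maximises π_C = (96 - 3q_H - 3q_C)q_C - 7q_C.
Setting the follower's marginal profit to zero, 89 - 3q_H - 6q_C = 0, i.e. q_C = (89 - 3q_H)/6.
Helios substitutes q_C(q_H) into its own profit: π_H = q_H(96 - 3q_H - (89 - 3q_H)/2) - 32q_H = (103/2 - (3/2)q_H)q_H - 32q_H.
Maximising: ∂π_H/∂q_H = 39/2 - 3q_H = 0, giving q_H = 13/2.
Then q_C = (89 - 3·(13/2))/6 = 139/12.
Price P = 96 - 3·(217/12) = 167/4.
Cinder's profit: (167/4 - 7)·(139/12) - 182 = 220.5208.

220.52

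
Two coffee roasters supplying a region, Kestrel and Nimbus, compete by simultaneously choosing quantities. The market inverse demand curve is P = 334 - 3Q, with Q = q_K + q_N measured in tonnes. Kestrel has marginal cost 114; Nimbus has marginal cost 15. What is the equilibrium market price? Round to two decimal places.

154.33

Kestrel's profit: π_K = (334 - 3Q)q_K - (114q_K). Setting ∂π_K/∂q_K = 0: 220 - 6q_K - 3(q_N) = 0.
Nimbus's profit: π_N = (334 - 3Q)q_N - (15q_N). Setting ∂π_N/∂q_N = 0: 319 - 6q_N - 3(q_K) = 0.
So q_K = (220 - 3q_N)/6 and q_N = (319 - 3q_K)/6.
Substituting one into the other gives q_K = 121/9 and q_N = 418/9.
Total output Q = 539/9, so price P = 334 - 3·(539/9) = 463/3.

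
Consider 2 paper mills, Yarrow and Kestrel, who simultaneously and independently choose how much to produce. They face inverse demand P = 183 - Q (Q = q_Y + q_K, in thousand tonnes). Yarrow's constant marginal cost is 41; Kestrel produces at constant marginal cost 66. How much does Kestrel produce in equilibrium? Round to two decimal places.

Yarrow's profit: π_Y = (183 - Q)q_Y - (41q_Y). Setting ∂π_Y/∂q_Y = 0: 142 - 2q_Y - (q_K) = 0.
Kestrel's first-order condition: 117 - 2q_K - (q_Y) = 0.
So q_Y = (142 - q_K)/2 and q_K = (117 - q_Y)/2.
Solving the pair: q_Y = 167/3, q_K = 92/3.

30.67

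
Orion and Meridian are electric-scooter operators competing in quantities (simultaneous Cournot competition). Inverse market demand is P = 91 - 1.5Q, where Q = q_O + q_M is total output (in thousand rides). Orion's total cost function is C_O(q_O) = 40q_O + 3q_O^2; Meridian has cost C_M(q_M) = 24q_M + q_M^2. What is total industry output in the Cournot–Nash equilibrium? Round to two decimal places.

Orion's profit: π_O = (91 - 1.5Q)q_O - (40q_O + 3q_O²). Setting ∂π_O/∂q_O = 0: 51 - 9q_O - (3/2)(q_M) = 0.
Meridian's profit: π_M = (91 - 1.5Q)q_M - (24q_M + q_M²). Setting ∂π_M/∂q_M = 0: 67 - 5q_M - (3/2)(q_O) = 0.
So q_O = (51 - (3/2)q_M)/9 and q_M = (67 - (3/2)q_O)/5.
Solving the pair: q_O = 206/57, q_M = 234/19.
Total output Q = 206/57 + 234/19 = 908/57.

15.93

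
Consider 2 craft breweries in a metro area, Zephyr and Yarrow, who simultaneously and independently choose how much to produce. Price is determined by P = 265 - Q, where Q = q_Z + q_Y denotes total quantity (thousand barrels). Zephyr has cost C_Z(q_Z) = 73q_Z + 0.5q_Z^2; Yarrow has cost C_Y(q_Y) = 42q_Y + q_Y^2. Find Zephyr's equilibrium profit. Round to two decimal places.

3682.13

Zephyr's profit: π_Z = (265 - Q)q_Z - (73q_Z + (1/2)q_Z²). Setting ∂π_Z/∂q_Z = 0: 192 - 3q_Z - (q_Y) = 0.
Yarrow's profit: π_Y = (265 - Q)q_Y - (42q_Y + q_Y²). Setting ∂π_Y/∂q_Y = 0: 223 - 4q_Y - (q_Z) = 0.
Best responses: q_Z = (192 - q_Y)/3, q_Y = (223 - q_Z)/4.
Substituting one into the other gives q_Z = 545/11 and q_Y = 477/11.
Price P = 265 - 1022/11 = 1893/11.
Zephyr's profit: (1893/11)·(545/11) - 73·(545/11) - (1/2)(545/11)² = 3682.1281.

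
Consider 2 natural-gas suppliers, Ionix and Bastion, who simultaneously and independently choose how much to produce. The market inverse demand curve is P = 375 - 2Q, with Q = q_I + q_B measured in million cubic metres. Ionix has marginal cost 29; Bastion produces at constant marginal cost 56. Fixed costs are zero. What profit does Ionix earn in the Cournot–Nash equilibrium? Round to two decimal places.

7729.39

Ionix's profit: π_I = (375 - 2Q)q_I - (29q_I). Setting ∂π_I/∂q_I = 0: 346 - 4q_I - 2(q_B) = 0.
Bastion's profit: π_B = (375 - 2Q)q_B - (56q_B). Setting ∂π_B/∂q_B = 0: 319 - 4q_B - 2(q_I) = 0.
Best responses: q_I = (346 - 2q_B)/4, q_B = (319 - 2q_I)/4.
Solving the pair: q_I = 373/6, q_B = 146/3.
Price P = 375 - 2·(665/6) = 460/3.
Ionix's profit: (460/3 - 29)·(373/6) = 7729.3889.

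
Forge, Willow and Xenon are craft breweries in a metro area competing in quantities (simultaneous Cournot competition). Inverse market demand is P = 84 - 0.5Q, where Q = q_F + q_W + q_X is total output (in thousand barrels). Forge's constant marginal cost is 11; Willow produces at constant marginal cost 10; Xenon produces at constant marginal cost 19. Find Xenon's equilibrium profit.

288

Forge's profit: π_F = (84 - 0.5Q)q_F - (11q_F). Setting ∂π_F/∂q_F = 0: 73 - q_F - (1/2)(q_W + q_X) = 0.
Willow's first-order condition: 74 - q_W - (1/2)(q_F + q_X) = 0.
Xenon's profit: π_X = (84 - 0.5Q)q_X - (19q_X). Setting ∂π_X/∂q_X = 0: 65 - q_X - (1/2)(q_F + q_W) = 0.
Adding the 3 first-order conditions: 212 − 2Q = 0, so Q = 106.
Back-substituting: q_F = (73 − 53)/(1/2) = 40, q_W = (74 − 53)/(1/2) = 42, q_X = (65 − 53)/(1/2) = 24.
Price P = 84 - (1/2)·106 = 31.
Xenon's profit: (31 - 19)·24 = 288.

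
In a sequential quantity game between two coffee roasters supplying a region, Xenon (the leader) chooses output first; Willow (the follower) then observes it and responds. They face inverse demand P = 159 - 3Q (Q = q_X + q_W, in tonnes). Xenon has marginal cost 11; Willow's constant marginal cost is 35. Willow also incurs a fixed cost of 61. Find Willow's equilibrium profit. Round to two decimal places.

59.33

Solve by backward induction. Given q_X, the follower Willow maximises π_W = (159 - 3q_X - 3q_W)q_W - 35q_W.
∂π_W/∂q_W = 124 - 3q_X - 6q_W = 0 gives the reaction function q_W = (124 - 3q_X)/6.
The leader anticipates this reaction. Substituting into P = 159 - 3Q gives P = 97 - (3/2)q_X, so π_X = (97 - (3/2)q_X)q_X - 11q_X.
Leader FOC: 86 - 3q_X = 0, so q_X = 86/3.
Then q_W = (124 - 3·(86/3))/6 = 19/3.
Price P = 159 - 3·35 = 54.
Willow's profit: (54 - 35)·(19/3) - 61 = 178/3.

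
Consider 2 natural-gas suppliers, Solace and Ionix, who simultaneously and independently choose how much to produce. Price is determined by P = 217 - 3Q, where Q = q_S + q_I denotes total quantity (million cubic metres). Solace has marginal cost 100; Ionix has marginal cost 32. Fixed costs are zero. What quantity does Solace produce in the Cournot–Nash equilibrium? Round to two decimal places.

5.44

Solace's profit: π_S = (217 - 3Q)q_S - (100q_S). Setting ∂π_S/∂q_S = 0: 117 - 6q_S - 3(q_I) = 0.
Ionix's first-order condition: 185 - 6q_I - 3(q_S) = 0.
Best responses: q_S = (117 - 3q_I)/6, q_I = (185 - 3q_S)/6.
Substituting one into the other gives q_S = 49/9 and q_I = 253/9.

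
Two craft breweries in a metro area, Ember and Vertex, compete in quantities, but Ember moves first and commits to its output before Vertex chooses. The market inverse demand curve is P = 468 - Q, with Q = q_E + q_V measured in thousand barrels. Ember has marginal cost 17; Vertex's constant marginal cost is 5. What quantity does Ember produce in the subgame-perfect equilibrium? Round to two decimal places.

Solve by backward induction. Given q_E, the follower Vertex maximises π_V = (468 - q_E - q_V)q_V - 5q_V.
Follower FOC: 463 - q_E - 2q_V = 0, so q_V(q_E) = (463 - q_E)/2.
The leader anticipates this reaction. Substituting into P = 468 - Q gives P = 473/2 - (1/2)q_E, so π_E = (473/2 - (1/2)q_E)q_E - 17q_E.
Leader FOC: 439/2 - q_E = 0, so q_E = 439/2.
Then q_V = (463 - 439/2)/2 = 487/4.

219.50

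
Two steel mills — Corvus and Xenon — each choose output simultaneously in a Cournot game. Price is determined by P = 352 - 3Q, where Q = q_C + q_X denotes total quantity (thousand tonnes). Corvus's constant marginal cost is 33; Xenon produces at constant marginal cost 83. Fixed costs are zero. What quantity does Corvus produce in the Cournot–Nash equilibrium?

Corvus's profit: π_C = (352 - 3Q)q_C - (33q_C). Setting ∂π_C/∂q_C = 0: 319 - 6q_C - 3(q_X) = 0.
Xenon's first-order condition: 269 - 6q_X - 3(q_C) = 0.
So q_C = (319 - 3q_X)/6 and q_X = (269 - 3q_C)/6.
Solving the pair: q_C = 41, q_X = 73/3.

41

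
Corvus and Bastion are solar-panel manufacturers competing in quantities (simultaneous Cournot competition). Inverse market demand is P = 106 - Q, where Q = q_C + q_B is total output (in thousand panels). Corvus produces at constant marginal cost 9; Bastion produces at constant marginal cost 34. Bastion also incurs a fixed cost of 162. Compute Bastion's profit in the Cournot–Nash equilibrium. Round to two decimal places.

Corvus's profit: π_C = (106 - Q)q_C - (9q_C). Setting ∂π_C/∂q_C = 0: 97 - 2q_C - (q_B) = 0.
Bastion's first-order condition: 72 - 2q_B - (q_C) = 0.
So q_C = (97 - q_B)/2 and q_B = (72 - q_C)/2.
Substituting one into the other gives q_C = 122/3 and q_B = 47/3.
Price P = 106 - 169/3 = 149/3.
Bastion's profit: (149/3 - 34)·(47/3) - 162 = 751/9.

83.44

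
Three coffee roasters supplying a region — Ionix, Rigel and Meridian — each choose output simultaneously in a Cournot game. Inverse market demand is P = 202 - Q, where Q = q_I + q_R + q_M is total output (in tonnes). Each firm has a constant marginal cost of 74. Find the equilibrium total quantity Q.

96

Each firm earns π_i = (202 - Q)q_i - 74q_i.
First-order condition (treating rivals' output as given): 128 - 2q_i - Σ_{j≠i} q_j = 0.
By symmetry each firm produces the same amount; substituting Σ_{j≠i} q_j = 2q_i yields q_i = 128/4 = 32.
Total output Q = 32 + 32 + 32 = 96.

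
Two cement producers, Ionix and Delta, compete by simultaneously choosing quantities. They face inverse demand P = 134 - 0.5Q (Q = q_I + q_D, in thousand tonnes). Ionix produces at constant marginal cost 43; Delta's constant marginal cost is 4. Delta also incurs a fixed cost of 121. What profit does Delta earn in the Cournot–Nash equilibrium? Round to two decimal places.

Ionix's profit: π_I = (134 - 0.5Q)q_I - (43q_I). Setting ∂π_I/∂q_I = 0: 91 - q_I - (1/2)(q_D) = 0.
Delta's profit: π_D = (134 - 0.5Q)q_D - (4q_D). Setting ∂π_D/∂q_D = 0: 130 - q_D - (1/2)(q_I) = 0.
So q_I = (91 - (1/2)q_D) and q_D = (130 - (1/2)q_I).
Substituting one into the other gives q_I = 104/3 and q_D = 338/3.
Price P = 134 - (1/2)·(442/3) = 181/3.
Delta's profit: (181/3 - 4)·(338/3) - 121 = 6225.8889.

6225.89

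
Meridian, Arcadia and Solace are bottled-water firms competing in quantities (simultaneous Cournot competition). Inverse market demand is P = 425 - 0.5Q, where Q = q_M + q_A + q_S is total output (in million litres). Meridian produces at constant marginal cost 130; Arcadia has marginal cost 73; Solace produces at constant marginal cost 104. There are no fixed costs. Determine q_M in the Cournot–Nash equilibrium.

Meridian's profit: π_M = (425 - 0.5Q)q_M - (130q_M). Setting ∂π_M/∂q_M = 0: 295 - q_M - (1/2)(q_A + q_S) = 0.
Arcadia's first-order condition: 352 - q_A - (1/2)(q_M + q_S) = 0.
Solace's first-order condition: 321 - q_S - (1/2)(q_M + q_A) = 0.
Summing all 3 equations gives 968 − 2Q = 0, hence Q = 484.
Back-substituting: q_M = (295 − 242)/(1/2) = 106, q_A = (352 − 242)/(1/2) = 220, q_S = (321 − 242)/(1/2) = 158.

106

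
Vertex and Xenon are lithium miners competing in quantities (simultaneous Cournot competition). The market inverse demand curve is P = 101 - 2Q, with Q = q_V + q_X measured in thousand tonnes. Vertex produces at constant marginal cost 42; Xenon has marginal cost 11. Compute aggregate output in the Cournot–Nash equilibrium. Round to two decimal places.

24.83

Vertex's profit: π_V = (101 - 2Q)q_V - (42q_V). Setting ∂π_V/∂q_V = 0: 59 - 4q_V - 2(q_X) = 0.
Xenon's first-order condition: 90 - 4q_X - 2(q_V) = 0.
So q_V = (59 - 2q_X)/4 and q_X = (90 - 2q_V)/4.
Substituting one into the other gives q_V = 14/3 and q_X = 121/6.
Total output Q = 14/3 + 121/6 = 149/6.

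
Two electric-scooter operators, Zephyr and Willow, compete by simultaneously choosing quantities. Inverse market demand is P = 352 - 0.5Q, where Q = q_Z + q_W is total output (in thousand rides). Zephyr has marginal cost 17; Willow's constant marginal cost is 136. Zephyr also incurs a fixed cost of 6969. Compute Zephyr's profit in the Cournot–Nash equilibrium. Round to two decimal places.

38834.56

Zephyr's profit: π_Z = (352 - 0.5Q)q_Z - (17q_Z). Setting ∂π_Z/∂q_Z = 0: 335 - q_Z - (1/2)(q_W) = 0.
Willow's first-order condition: 216 - q_W - (1/2)(q_Z) = 0.
So q_Z = (335 - (1/2)q_W) and q_W = (216 - (1/2)q_Z).
Substituting one into the other gives q_Z = 908/3 and q_W = 194/3.
Price P = 352 - (1/2)·(1102/3) = 505/3.
Zephyr's profit: (505/3 - 17)·(908/3) - 6969 = 38834.5556.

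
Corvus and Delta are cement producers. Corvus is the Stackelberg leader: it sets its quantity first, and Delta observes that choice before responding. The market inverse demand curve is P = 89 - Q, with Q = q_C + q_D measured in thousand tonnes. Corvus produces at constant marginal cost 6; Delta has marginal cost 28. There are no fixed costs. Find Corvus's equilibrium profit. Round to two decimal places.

Solve by backward induction. Given q_C, the follower Delta maximises π_D = (89 - q_C - q_D)q_D - 28q_D.
∂π_D/∂q_D = 61 - q_C - 2q_D = 0 gives the reaction function q_D = (61 - q_C)/2.
Corvus substitutes q_D(q_C) into its own profit: π_C = q_C(89 - q_C - (61 - q_C)/2) - 6q_C = (117/2 - (1/2)q_C)q_C - 6q_C.
Leader FOC: 105/2 - q_C = 0, so q_C = 105/2.
Then q_D = (61 - 105/2)/2 = 17/4.
Price P = 89 - 227/4 = 129/4.
Corvus's profit: (129/4 - 6)·(105/2) = 1378.1250.

1378.13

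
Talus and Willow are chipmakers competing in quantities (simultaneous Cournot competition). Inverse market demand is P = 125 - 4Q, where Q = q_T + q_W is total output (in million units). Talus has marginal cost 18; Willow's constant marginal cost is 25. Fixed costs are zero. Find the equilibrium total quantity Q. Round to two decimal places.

Talus's profit: π_T = (125 - 4Q)q_T - (18q_T). Setting ∂π_T/∂q_T = 0: 107 - 8q_T - 4(q_W) = 0.
Willow's profit: π_W = (125 - 4Q)q_W - (25q_W). Setting ∂π_W/∂q_W = 0: 100 - 8q_W - 4(q_T) = 0.
Rearranging gives the reaction functions q_T = (107 - 4q_W)/8 and q_W = (100 - 4q_T)/8.
Solving the pair: q_T = 19/2, q_W = 31/4.
Total output Q = 19/2 + 31/4 = 69/4.

17.25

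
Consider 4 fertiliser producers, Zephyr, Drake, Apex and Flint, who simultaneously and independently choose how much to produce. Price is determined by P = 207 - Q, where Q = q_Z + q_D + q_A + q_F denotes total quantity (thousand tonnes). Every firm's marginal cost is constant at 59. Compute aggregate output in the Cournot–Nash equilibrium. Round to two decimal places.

A representative firm's profit is π_i = q_i(207 - Q) - 59q_i.
First-order condition (treating rivals' output as given): 148 - 2q_i - Σ_{j≠i} q_j = 0.
By symmetry each firm produces the same amount; substituting Σ_{j≠i} q_j = 3q_i yields q_i = 148/5.
Total output Q = 148/5 + 148/5 + 148/5 + 148/5 = 592/5.

118.40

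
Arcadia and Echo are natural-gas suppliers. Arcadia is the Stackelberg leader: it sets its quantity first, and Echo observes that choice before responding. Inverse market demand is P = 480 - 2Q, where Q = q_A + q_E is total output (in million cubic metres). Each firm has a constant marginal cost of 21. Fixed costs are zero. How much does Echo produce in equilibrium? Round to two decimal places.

The follower Echo best-responds to any q_A: π_E = (480 - 2Q)q_E - 21q_E.
∂π_E/∂q_E = 459 - 2q_A - 4q_E = 0 gives the reaction function q_E = (459 - 2q_A)/4.
The leader anticipates this reaction. Substituting into P = 480 - 2Q gives P = 501/2 - q_A, so π_A = (501/2 - q_A)q_A - 21q_A.
The leader's first-order condition 459/2 - 2q_A = 0 yields q_A = 459/4.
Then q_E = (459 - 2·(459/4))/4 = 459/8.

57.38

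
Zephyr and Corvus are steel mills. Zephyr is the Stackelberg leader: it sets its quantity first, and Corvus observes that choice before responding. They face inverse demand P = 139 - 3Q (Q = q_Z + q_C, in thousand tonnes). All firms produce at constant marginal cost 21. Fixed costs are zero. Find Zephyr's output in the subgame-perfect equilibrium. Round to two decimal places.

19.67

Solve by backward induction. Given q_Z, the follower Corvus maximises π_C = (139 - 3q_Z - 3q_C)q_C - 21q_C.
∂π_C/∂q_C = 118 - 3q_Z - 6q_C = 0 gives the reaction function q_C = (118 - 3q_Z)/6.
The leader anticipates this reaction. Substituting into P = 139 - 3Q gives P = 80 - (3/2)q_Z, so π_Z = (80 - (3/2)q_Z)q_Z - 21q_Z.
Maximising: ∂π_Z/∂q_Z = 59 - 3q_Z = 0, giving q_Z = 59/3.
Then q_C = (118 - 3·(59/3))/6 = 59/6.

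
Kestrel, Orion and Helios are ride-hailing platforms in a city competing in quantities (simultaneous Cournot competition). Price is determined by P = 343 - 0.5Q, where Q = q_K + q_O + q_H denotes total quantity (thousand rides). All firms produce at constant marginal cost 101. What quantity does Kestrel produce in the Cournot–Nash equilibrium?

121

Each firm earns π_i = (343 - 0.5Q)q_i - 101q_i.
Setting ∂π_i/∂q_i = 0 with rivals' quantities fixed: 242 - q_i - (1/2)·Σ_{j≠i} q_j = 0.
With identical firms every q_j equals q_i, so Σ_{j≠i} q_j = 2q_i and 242 = 2q_i, giving q_i = 121.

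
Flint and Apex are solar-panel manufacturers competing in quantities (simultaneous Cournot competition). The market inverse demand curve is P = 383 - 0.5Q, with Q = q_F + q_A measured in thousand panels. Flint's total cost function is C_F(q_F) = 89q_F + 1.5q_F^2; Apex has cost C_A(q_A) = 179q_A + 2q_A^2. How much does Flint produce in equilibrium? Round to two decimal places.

Flint's profit: π_F = (383 - 0.5Q)q_F - (89q_F + (3/2)q_F²). Setting ∂π_F/∂q_F = 0: 294 - 4q_F - (1/2)(q_A) = 0.
Apex's profit: π_A = (383 - 0.5Q)q_A - (179q_A + 2q_A²). Setting ∂π_A/∂q_A = 0: 204 - 5q_A - (1/2)(q_F) = 0.
Best responses: q_F = (294 - (1/2)q_A)/4, q_A = (204 - (1/2)q_F)/5.
Solving the pair: q_F = 69.2658, q_A = 33.8734.

69.27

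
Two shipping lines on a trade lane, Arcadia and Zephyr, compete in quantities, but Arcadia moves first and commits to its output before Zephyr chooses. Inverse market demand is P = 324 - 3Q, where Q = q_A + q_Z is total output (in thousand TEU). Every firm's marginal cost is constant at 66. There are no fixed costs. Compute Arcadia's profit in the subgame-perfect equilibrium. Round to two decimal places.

2773.50

The follower Zephyr best-responds to any q_A: π_Z = (324 - 3Q)q_Z - 66q_Z.
Setting the follower's marginal profit to zero, 258 - 3q_A - 6q_Z = 0, i.e. q_Z = (258 - 3q_A)/6.
The leader anticipates this reaction. Substituting into P = 324 - 3Q gives P = 195 - (3/2)q_A, so π_A = (195 - (3/2)q_A)q_A - 66q_A.
The leader's first-order condition 129 - 3q_A = 0 yields q_A = 43.
Then q_Z = (258 - 3·43)/6 = 43/2.
Price P = 324 - 3·(129/2) = 261/2.
Arcadia's profit: (261/2 - 66)·43 = 2773.5000.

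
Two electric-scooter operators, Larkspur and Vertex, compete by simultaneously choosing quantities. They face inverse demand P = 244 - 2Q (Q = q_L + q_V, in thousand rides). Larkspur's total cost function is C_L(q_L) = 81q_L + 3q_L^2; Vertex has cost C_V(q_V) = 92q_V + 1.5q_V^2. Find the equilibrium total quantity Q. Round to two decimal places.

30.77

Larkspur's profit: π_L = (244 - 2Q)q_L - (81q_L + 3q_L²). Setting ∂π_L/∂q_L = 0: 163 - 10q_L - 2(q_V) = 0.
Vertex's profit: π_V = (244 - 2Q)q_V - (92q_V + (3/2)q_V²). Setting ∂π_V/∂q_V = 0: 152 - 7q_V - 2(q_L) = 0.
Rearranging gives the reaction functions q_L = (163 - 2q_V)/10 and q_V = (152 - 2q_L)/7.
Substituting one into the other gives q_L = 279/22 and q_V = 199/11.
Total output Q = 279/22 + 199/11 = 677/22.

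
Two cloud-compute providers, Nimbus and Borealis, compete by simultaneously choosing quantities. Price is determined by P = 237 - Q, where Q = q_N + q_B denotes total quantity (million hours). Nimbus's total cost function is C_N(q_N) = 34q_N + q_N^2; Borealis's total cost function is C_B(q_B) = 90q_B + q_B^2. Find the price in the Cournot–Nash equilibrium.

Nimbus's profit: π_N = (237 - Q)q_N - (34q_N + q_N²). Setting ∂π_N/∂q_N = 0: 203 - 4q_N - (q_B) = 0.
Borealis's profit: π_B = (237 - Q)q_B - (90q_B + q_B²). Setting ∂π_B/∂q_B = 0: 147 - 4q_B - (q_N) = 0.
Best responses: q_N = (203 - q_B)/4, q_B = (147 - q_N)/4.
Substituting one into the other gives q_N = 133/3 and q_B = 77/3.
Total output Q = 70, so price P = 237 - 70 = 167.

167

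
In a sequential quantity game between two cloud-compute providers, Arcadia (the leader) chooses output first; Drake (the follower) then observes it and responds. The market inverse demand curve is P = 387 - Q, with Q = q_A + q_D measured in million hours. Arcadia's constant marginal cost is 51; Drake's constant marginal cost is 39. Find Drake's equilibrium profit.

Solve by backward induction. Given q_A, the follower Drake maximises π_D = (387 - q_A - q_D)q_D - 39q_D.
∂π_D/∂q_D = 348 - q_A - 2q_D = 0 gives the reaction function q_D = (348 - q_A)/2.
Arcadia substitutes q_D(q_A) into its own profit: π_A = q_A(387 - q_A - (348 - q_A)/2) - 51q_A = (213 - (1/2)q_A)q_A - 51q_A.
Leader FOC: 162 - q_A = 0, so q_A = 162.
Then q_D = (348 - 162)/2 = 93.
Price P = 387 - 255 = 132.
Drake's profit: (132 - 39)·93 = 8649.

8649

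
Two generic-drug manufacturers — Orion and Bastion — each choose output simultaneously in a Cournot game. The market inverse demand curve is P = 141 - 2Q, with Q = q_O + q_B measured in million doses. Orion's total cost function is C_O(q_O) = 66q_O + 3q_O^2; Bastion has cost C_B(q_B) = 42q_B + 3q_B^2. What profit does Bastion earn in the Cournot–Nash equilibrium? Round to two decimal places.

382.81

Orion's profit: π_O = (141 - 2Q)q_O - (66q_O + 3q_O²). Setting ∂π_O/∂q_O = 0: 75 - 10q_O - 2(q_B) = 0.
Bastion's profit: π_B = (141 - 2Q)q_B - (42q_B + 3q_B²). Setting ∂π_B/∂q_B = 0: 99 - 10q_B - 2(q_O) = 0.
Rearranging gives the reaction functions q_O = (75 - 2q_B)/10 and q_B = (99 - 2q_O)/10.
Substituting one into the other gives q_O = 23/4 and q_B = 35/4.
Price P = 141 - 2·(29/2) = 112.
Bastion's profit: 112·(35/4) - 42·(35/4) - 3(35/4)² = 382.8125.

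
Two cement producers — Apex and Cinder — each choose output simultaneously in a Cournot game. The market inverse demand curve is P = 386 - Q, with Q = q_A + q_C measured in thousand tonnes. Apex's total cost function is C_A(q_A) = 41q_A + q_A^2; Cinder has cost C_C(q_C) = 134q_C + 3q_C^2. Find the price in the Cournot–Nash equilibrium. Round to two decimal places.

Apex's profit: π_A = (386 - Q)q_A - (41q_A + q_A²). Setting ∂π_A/∂q_A = 0: 345 - 4q_A - (q_C) = 0.
Cinder's profit: π_C = (386 - Q)q_C - (134q_C + 3q_C²). Setting ∂π_C/∂q_C = 0: 252 - 8q_C - (q_A) = 0.
So q_A = (345 - q_C)/4 and q_C = (252 - q_A)/8.
Solving the pair: q_A = 80.9032, q_C = 663/31.
Total output Q = 102.2903, so price P = 386 - 102.2903 = 283.7097.

283.71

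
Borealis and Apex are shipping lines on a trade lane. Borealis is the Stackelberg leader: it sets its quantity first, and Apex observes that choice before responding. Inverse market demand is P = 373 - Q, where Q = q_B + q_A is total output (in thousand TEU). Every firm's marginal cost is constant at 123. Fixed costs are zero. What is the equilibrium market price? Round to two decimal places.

Solve by backward induction. Given q_B, the follower Apex maximises π_A = (373 - q_B - q_A)q_A - 123q_A.
∂π_A/∂q_A = 250 - q_B - 2q_A = 0 gives the reaction function q_A = (250 - q_B)/2.
The leader anticipates this reaction. Substituting into P = 373 - Q gives P = 248 - (1/2)q_B, so π_B = (248 - (1/2)q_B)q_B - 123q_B.
Leader FOC: 125 - q_B = 0, so q_B = 125.
Then q_A = (250 - 125)/2 = 125/2.
Total output Q = 375/2, so price P = 373 - 375/2 = 371/2.

185.50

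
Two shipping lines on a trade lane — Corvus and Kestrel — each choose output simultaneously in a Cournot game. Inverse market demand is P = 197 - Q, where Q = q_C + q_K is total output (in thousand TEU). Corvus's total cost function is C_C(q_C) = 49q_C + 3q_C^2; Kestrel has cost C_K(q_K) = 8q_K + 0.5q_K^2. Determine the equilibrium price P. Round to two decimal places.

Corvus's profit: π_C = (197 - Q)q_C - (49q_C + 3q_C²). Setting ∂π_C/∂q_C = 0: 148 - 8q_C - (q_K) = 0.
Kestrel's first-order condition: 189 - 3q_K - (q_C) = 0.
Best responses: q_C = (148 - q_K)/8, q_K = (189 - q_C)/3.
Substituting one into the other gives q_C = 255/23 and q_K = 1364/23.
Total output Q = 1619/23, so price P = 197 - 1619/23 = 126.6087.

126.61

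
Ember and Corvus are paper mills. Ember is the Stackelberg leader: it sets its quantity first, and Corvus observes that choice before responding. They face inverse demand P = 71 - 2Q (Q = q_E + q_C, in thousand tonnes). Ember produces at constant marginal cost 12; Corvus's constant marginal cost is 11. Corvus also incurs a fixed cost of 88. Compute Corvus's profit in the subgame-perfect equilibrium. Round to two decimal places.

32.13

Solve by backward induction. Given q_E, the follower Corvus maximises π_C = (71 - 2q_E - 2q_C)q_C - 11q_C.
Setting the follower's marginal profit to zero, 60 - 2q_E - 4q_C = 0, i.e. q_C = (60 - 2q_E)/4.
The leader anticipates this reaction. Substituting into P = 71 - 2Q gives P = 41 - q_E, so π_E = (41 - q_E)q_E - 12q_E.
The leader's first-order condition 29 - 2q_E = 0 yields q_E = 29/2.
Then q_C = (60 - 2·(29/2))/4 = 31/4.
Price P = 71 - 2·(89/4) = 53/2.
Corvus's profit: (53/2 - 11)·(31/4) - 88 = 257/8.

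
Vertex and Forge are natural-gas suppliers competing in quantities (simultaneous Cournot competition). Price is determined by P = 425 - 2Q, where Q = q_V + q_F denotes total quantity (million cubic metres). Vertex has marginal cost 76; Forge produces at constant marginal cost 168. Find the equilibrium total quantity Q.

101

Vertex's profit: π_V = (425 - 2Q)q_V - (76q_V). Setting ∂π_V/∂q_V = 0: 349 - 4q_V - 2(q_F) = 0.
Forge's first-order condition: 257 - 4q_F - 2(q_V) = 0.
Rearranging gives the reaction functions q_V = (349 - 2q_F)/4 and q_F = (257 - 2q_V)/4.
Solving the pair: q_V = 147/2, q_F = 55/2.
Total output Q = 147/2 + 55/2 = 101.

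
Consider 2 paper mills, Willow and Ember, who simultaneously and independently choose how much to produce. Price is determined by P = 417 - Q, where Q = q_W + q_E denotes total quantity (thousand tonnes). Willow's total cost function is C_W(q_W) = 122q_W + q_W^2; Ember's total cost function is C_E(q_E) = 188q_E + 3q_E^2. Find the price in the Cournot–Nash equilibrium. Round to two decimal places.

Willow's profit: π_W = (417 - Q)q_W - (122q_W + q_W²). Setting ∂π_W/∂q_W = 0: 295 - 4q_W - (q_E) = 0.
Ember's profit: π_E = (417 - Q)q_E - (188q_E + 3q_E²). Setting ∂π_E/∂q_E = 0: 229 - 8q_E - (q_W) = 0.
So q_W = (295 - q_E)/4 and q_E = (229 - q_W)/8.
Solving the pair: q_W = 68.7419, q_E = 621/31.
Total output Q = 88.7742, so price P = 417 - 88.7742 = 328.2258.

328.23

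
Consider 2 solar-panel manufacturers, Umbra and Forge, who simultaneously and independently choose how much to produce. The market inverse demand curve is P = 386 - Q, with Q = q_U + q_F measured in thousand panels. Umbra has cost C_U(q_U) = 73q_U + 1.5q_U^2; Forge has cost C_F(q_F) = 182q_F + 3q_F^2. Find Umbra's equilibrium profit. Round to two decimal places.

Umbra's profit: π_U = (386 - Q)q_U - (73q_U + (3/2)q_U²). Setting ∂π_U/∂q_U = 0: 313 - 5q_U - (q_F) = 0.
Forge's profit: π_F = (386 - Q)q_F - (182q_F + 3q_F²). Setting ∂π_F/∂q_F = 0: 204 - 8q_F - (q_U) = 0.
So q_U = (313 - q_F)/5 and q_F = (204 - q_U)/8.
Solving the pair: q_U = 58.9744, q_F = 707/39.
Price P = 386 - 77.1026 = 308.8974.
Umbra's profit: 308.8974·58.9744 - 73·58.9744 - (3/2)·58.9744² = 8694.9375.

8694.94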